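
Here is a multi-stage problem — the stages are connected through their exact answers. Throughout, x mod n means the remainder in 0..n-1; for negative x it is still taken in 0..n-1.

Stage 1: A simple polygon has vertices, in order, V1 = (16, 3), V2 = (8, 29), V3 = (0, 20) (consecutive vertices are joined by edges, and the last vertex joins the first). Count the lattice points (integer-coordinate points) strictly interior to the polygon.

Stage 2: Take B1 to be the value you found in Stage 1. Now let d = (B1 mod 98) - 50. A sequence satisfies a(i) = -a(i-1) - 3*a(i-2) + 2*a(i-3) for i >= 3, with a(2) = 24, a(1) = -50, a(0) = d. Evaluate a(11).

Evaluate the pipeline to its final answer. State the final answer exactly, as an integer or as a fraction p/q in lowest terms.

-21372

Stage 1: cross terms: (16*29 - 8*3)=440, (8*20 - 0*29)=160, (0*3 - 16*20)=-320; twice the area = |280| = 280; area = 140; boundary points = 2 + 1 + 1 = 4; strictly interior points = area - boundary/2 + 1 = 139; answer 139
Stage 2: B1 = 139; d = -9; a(3) = -1*(24) - 3*(-50) + 2*(-9) = 108; iterating: a(3)=108, a(4)=-280, a(5)=4, a(6)=1052, a(7)=-1624, a(8)=-1524, a(9)=8500, a(10)=-7176, a(11)=-21372; answer -21372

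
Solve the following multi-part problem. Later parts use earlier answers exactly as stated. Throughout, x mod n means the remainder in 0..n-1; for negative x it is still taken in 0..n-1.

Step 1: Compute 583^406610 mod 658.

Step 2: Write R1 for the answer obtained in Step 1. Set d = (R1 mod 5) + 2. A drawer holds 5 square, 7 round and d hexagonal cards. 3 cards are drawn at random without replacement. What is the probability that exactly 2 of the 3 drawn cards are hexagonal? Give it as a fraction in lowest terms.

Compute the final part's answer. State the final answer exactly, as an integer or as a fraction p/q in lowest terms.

Step 1: squarings mod 658: 583^1=583, 583^2=361, 583^4=37, 583^8=53, 583^16=177, 583^32=403, 583^64=541, 583^128=529, 583^256=191, 583^512=291, 583^1024=457, 583^2048=263, 583^4096=79, 583^8192=319, 583^16384=429, 583^32768=459, 583^65536=121, 583^131072=165, 583^262144=247; 583^406610 = 583^2 * 583^16 * 583^64 * 583^1024 * 583^4096 * 583^8192 * 583^131072 * 583^262144 = 459 (mod 658); answer 459
Step 2: R1 = 459; d = 6; total draws C(18,3) = 816; favorable C(6,2)*C(12,1) = 180; P = 15/68; answer 15/68

15/68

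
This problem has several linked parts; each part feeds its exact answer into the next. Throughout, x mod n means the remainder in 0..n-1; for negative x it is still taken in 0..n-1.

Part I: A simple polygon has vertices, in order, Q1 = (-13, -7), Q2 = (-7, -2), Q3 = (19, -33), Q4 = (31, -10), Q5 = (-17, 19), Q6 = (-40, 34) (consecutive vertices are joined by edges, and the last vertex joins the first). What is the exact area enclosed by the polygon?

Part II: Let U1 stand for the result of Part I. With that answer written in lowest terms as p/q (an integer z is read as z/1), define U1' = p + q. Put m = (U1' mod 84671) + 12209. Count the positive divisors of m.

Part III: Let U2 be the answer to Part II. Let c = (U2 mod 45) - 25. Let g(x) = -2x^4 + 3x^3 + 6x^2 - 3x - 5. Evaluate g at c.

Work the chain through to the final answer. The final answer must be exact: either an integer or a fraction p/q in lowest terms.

Part I: cross terms: (-13*-2 - -7*-7)=-23, (-7*-33 - 19*-2)=269, (19*-10 - 31*-33)=833, (31*19 - -17*-10)=419, (-17*34 - -40*19)=182, (-40*-7 - -13*34)=722; twice the area = |2402| = 2402; area = 1201; answer 1201
Part II: U1 = 1201; threaded value p + q = 1202; m = 13411; 13411 is prime, so its only divisors are 1 and 13411; count = 2; answer 2
Part III: U2 = 2; c = -23; -2*(-23)^4 + 3*(-23)^3 + 6*(-23)^2 - 3*(-23)^1 - 5 = (-559682) + (-36501) + (3174) + (69) + (-5) = -592945; answer -592945

-592945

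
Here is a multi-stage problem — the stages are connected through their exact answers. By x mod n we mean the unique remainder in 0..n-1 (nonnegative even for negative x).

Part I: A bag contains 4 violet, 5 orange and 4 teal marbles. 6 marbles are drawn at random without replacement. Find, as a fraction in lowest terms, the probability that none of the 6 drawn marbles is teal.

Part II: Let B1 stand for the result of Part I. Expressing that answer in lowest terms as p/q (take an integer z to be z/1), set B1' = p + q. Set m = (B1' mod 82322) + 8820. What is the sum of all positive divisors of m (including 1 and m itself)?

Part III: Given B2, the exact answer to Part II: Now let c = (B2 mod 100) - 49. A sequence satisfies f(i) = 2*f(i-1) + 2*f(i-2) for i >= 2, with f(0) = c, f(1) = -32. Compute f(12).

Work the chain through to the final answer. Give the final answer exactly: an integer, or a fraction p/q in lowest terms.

Part I: total draws C(13,6) = 1716; favorable C(9,6) = 84; P = 7/143; answer 7/143
Part II: B1 = 7/143; threaded value p + q = 150; m = 8970; 8970 = 2 * 3 * 5 * 13 * 23; sigma = (1 + 2) * (1 + 3) * (1 + 5) * (1 + 13) * (1 + 23) = 3 * 4 * 6 * 14 * 24 = 24192; answer 24192
Part III: B2 = 24192; c = 43; f(2) = 2*(-32) + 2*(43) = 22; iterating: f(2)=22, f(3)=-20, f(4)=4, f(5)=-32, f(6)=-56, f(7)=-176, f(8)=-464, f(9)=-1280, f(10)=-3488, f(11)=-9536, f(12)=-26048; answer -26048

-26048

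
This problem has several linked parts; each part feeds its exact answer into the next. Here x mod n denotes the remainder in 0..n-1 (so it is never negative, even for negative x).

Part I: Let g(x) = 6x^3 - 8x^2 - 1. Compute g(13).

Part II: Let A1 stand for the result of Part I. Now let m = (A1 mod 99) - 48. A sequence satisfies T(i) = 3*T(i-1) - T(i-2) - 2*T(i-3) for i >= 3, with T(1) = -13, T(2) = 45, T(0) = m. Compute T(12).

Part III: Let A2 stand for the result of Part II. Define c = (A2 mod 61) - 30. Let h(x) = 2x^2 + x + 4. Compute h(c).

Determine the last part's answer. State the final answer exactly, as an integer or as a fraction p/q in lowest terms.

49

Part I: 6*(13)^3 - 8*(13)^2 - 1 = (13182) + (-1352) + (-1) = 11829; answer 11829
Part II: A1 = 11829; m = 0; T(3) = 3*(45) - 1*(-13) - 2*(0) = 148; iterating: T(3)=148, T(4)=425, T(5)=1037, T(6)=2390, T(7)=5283, T(8)=11385, T(9)=24092, T(10)=50325, T(11)=104113, T(12)=213830; answer 213830
Part III: A2 = 213830; c = -5; 2*(-5)^2 + 1*(-5)^1 + 4 = (50) + (-5) + (4) = 49; answer 49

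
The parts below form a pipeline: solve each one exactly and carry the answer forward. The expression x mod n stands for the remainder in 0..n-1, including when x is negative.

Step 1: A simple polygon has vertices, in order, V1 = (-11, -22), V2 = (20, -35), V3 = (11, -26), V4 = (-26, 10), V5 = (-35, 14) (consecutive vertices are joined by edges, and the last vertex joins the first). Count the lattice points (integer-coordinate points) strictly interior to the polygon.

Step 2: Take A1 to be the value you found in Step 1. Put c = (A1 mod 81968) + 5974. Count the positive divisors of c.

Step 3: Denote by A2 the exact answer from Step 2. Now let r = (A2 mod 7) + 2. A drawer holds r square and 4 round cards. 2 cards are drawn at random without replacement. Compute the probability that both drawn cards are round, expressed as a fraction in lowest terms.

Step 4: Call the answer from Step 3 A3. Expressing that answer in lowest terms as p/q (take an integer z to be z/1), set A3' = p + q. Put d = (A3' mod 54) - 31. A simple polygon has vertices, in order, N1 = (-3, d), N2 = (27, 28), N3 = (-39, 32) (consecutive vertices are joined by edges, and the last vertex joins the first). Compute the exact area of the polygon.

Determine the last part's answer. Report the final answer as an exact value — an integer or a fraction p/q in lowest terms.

Step 1: cross terms: (-11*-35 - 20*-22)=825, (20*-26 - 11*-35)=-135, (11*10 - -26*-26)=-566, (-26*14 - -35*10)=-14, (-35*-22 - -11*14)=924; twice the area = |1034| = 1034; area = 517; boundary points = 1 + 9 + 1 + 1 + 12 = 24; strictly interior points = area - boundary/2 + 1 = 506; answer 506
Step 2: A1 = 506; c = 6480; 6480 = 2^4 * 3^4 * 5; number of divisors = (4+1) * (4+1) * (1+1) = 50; answer 50
Step 3: A2 = 50; r = 3; total draws C(7,2) = 21; favorable C(4,2) = 6; P = 2/7; answer 2/7
Step 4: A3 = 2/7; threaded value p + q = 9; d = -22; cross terms: (-3*28 - 27*-22)=510, (27*32 - -39*28)=1956, (-39*-22 - -3*32)=954; twice the area = |3420| = 3420; area = 1710; answer 1710

1710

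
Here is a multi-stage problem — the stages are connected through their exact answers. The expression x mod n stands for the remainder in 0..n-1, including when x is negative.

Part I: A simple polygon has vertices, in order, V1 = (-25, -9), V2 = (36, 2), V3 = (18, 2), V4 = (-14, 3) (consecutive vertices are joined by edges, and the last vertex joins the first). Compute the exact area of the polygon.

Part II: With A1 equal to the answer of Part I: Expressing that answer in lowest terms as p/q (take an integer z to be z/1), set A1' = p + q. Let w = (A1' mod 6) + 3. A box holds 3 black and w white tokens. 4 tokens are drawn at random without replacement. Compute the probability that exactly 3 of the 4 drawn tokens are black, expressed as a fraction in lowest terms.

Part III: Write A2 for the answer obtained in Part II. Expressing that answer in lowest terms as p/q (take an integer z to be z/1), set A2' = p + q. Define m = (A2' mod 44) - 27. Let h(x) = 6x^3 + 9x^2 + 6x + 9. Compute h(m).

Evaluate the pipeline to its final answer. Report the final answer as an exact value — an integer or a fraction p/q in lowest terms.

11745

Part I: cross terms: (-25*2 - 36*-9)=274, (36*2 - 18*2)=36, (18*3 - -14*2)=82, (-14*-9 - -25*3)=201; twice the area = |593| = 593; area = 593/2; answer 593/2
Part II: A1 = 593/2; threaded value p + q = 595; w = 4; total draws C(7,4) = 35; favorable C(3,3)*C(4,1) = 4; P = 4/35; answer 4/35
Part III: A2 = 4/35; threaded value p + q = 39; m = 12; 6*(12)^3 + 9*(12)^2 + 6*(12)^1 + 9 = (10368) + (1296) + (72) + (9) = 11745; answer 11745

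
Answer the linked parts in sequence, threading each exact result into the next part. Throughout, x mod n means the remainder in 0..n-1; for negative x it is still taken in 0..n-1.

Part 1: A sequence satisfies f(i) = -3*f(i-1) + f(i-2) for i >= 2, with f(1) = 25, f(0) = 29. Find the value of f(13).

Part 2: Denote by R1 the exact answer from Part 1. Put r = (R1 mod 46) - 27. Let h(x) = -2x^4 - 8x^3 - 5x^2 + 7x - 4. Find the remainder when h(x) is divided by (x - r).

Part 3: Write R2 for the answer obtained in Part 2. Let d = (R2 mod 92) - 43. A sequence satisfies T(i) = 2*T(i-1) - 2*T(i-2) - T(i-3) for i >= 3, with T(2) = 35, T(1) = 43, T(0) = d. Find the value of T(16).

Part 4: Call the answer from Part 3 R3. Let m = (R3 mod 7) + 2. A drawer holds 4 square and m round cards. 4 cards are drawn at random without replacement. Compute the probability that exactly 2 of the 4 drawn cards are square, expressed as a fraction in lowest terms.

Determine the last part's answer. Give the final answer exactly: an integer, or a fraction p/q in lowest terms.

18/35

Part 1: f(2) = -3*(25) + 1*(29) = -46; iterating: f(2)=-46, f(3)=163, f(4)=-535, f(5)=1768, f(6)=-5839, f(7)=19285, f(8)=-63694, f(9)=210367, f(10)=-694795, f(11)=2294752, f(12)=-7579051, f(13)=25031905; answer 25031905
Part 2: R1 = 25031905; r = 12; remainder = value at the root: -2*(12)^4 - 8*(12)^3 - 5*(12)^2 + 7*(12)^1 - 4 = (-41472) + (-13824) + (-720) + (84) + (-4) = -55936; answer -55936
Part 3: R2 = -55936; d = -43; T(3) = 2*(35) - 2*(43) - 1*(-43) = 27; iterating: T(3)=27, T(4)=-59, T(5)=-207, T(6)=-323, T(7)=-173, T(8)=507, T(9)=1683, T(10)=2525, T(11)=1177, T(12)=-4379, T(13)=-13637, T(14)=-19693, T(15)=-7733, T(16)=37557; answer 37557
Part 4: R3 = 37557; m = 4; total draws C(8,4) = 70; favorable C(4,2)*C(4,2) = 36; P = 18/35; answer 18/35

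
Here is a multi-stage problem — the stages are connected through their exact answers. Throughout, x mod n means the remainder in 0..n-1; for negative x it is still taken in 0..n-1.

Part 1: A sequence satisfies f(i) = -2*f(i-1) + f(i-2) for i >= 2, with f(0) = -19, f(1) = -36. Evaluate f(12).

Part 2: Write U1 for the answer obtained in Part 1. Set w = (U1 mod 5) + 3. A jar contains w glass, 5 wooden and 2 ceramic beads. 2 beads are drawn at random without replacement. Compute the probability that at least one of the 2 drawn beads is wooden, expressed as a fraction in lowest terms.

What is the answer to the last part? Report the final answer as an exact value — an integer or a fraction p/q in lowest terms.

Part 1: f(2) = -2*(-36) + 1*(-19) = 53; iterating: f(2)=53, f(3)=-142, f(4)=337, f(5)=-816, f(6)=1969, f(7)=-4754, f(8)=11477, f(9)=-27708, f(10)=66893, f(11)=-161494, f(12)=389881; answer 389881
Part 2: U1 = 389881; w = 4; total draws C(11,2) = 55; complement C(6,2) = 15; favorable 55 - 15 = 40; P = 8/11; answer 8/11

8/11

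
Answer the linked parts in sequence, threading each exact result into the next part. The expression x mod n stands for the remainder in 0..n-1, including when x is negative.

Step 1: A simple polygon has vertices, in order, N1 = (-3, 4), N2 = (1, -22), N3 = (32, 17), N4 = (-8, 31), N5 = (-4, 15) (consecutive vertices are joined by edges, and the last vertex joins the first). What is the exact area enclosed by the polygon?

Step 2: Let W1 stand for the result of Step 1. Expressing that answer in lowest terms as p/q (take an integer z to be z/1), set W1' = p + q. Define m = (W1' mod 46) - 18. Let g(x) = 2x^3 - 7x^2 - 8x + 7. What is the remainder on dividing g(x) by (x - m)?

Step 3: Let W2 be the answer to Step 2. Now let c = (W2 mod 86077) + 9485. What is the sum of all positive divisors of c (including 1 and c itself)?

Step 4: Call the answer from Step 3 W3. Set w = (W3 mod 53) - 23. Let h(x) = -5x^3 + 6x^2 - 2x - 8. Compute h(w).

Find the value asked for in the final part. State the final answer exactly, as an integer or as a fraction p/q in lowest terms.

Step 1: cross terms: (-3*-22 - 1*4)=62, (1*17 - 32*-22)=721, (32*31 - -8*17)=1128, (-8*15 - -4*31)=4, (-4*4 - -3*15)=29; twice the area = |1944| = 1944; area = 972; answer 972
Step 2: W1 = 972; threaded value p + q = 973; m = -11; remainder = value at the root: 2*(-11)^3 - 7*(-11)^2 - 8*(-11)^1 + 7 = (-2662) + (-847) + (88) + (7) = -3414; answer -3414
Step 3: W2 = -3414; c = 92148; 92148 = 2^2 * 3 * 7 * 1097; sigma = (1 + 2 + 4) * (1 + 3) * (1 + 7) * (1 + 1097) = 7 * 4 * 8 * 1098 = 245952; answer 245952
Step 4: W3 = 245952; w = 9; -5*(9)^3 + 6*(9)^2 - 2*(9)^1 - 8 = (-3645) + (486) + (-18) + (-8) = -3185; answer -3185

-3185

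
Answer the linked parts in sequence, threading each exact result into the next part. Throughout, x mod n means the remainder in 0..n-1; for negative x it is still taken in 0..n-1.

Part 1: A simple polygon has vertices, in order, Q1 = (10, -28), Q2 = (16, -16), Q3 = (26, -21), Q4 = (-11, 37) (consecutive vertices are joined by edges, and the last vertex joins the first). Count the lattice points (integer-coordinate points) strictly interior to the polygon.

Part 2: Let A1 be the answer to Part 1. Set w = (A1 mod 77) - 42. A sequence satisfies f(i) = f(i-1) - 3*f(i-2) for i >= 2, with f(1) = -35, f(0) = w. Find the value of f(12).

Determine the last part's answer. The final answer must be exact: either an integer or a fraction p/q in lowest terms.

-12431

Part 1: cross terms: (10*-16 - 16*-28)=288, (16*-21 - 26*-16)=80, (26*37 - -11*-21)=731, (-11*-28 - 10*37)=-62; twice the area = |1037| = 1037; area = 1037/2; boundary points = 6 + 5 + 1 + 1 = 13; strictly interior points = area - boundary/2 + 1 = 513; answer 513
Part 2: A1 = 513; w = 9; f(2) = 1*(-35) - 3*(9) = -62; iterating: f(2)=-62, f(3)=43, f(4)=229, f(5)=100, f(6)=-587, f(7)=-887, f(8)=874, f(9)=3535, f(10)=913, f(11)=-9692, f(12)=-12431; answer -12431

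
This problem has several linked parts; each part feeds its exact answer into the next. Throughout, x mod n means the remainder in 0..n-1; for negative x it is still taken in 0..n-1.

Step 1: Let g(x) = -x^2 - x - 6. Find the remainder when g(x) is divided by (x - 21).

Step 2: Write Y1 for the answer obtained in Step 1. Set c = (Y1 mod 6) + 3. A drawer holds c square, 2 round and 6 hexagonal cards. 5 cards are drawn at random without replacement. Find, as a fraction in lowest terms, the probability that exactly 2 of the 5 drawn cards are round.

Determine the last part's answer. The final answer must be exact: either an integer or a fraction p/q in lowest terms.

2/11

Step 1: remainder = value at the root: -1*(21)^2 - 1*(21)^1 - 6 = (-441) + (-21) + (-6) = -468; answer -468
Step 2: Y1 = -468; c = 3; total draws C(11,5) = 462; favorable C(2,2)*C(9,3) = 84; P = 2/11; answer 2/11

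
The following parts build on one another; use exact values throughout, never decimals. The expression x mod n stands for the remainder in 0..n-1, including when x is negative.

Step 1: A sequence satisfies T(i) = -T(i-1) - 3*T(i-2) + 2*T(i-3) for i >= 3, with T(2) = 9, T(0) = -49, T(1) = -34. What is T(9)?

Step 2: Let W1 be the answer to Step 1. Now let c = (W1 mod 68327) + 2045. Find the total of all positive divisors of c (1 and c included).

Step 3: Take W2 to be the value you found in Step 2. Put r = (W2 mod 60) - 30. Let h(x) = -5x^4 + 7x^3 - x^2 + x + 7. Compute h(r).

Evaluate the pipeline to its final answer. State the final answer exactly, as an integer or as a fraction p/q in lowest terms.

Step 1: T(3) = -1*(9) - 3*(-34) + 2*(-49) = -5; iterating: T(3)=-5, T(4)=-90, T(5)=123, T(6)=137, T(7)=-686, T(8)=521, T(9)=1811; answer 1811
Step 2: W1 = 1811; c = 3856; 3856 = 2^4 * 241; sigma = (1 + 2 + 4 + 8 + 16) * (1 + 241) = 31 * 242 = 7502; answer 7502
Step 3: W2 = 7502; r = -28; -5*(-28)^4 + 7*(-28)^3 - 1*(-28)^2 + 1*(-28)^1 + 7 = (-3073280) + (-153664) + (-784) + (-28) + (7) = -3227749; answer -3227749

-3227749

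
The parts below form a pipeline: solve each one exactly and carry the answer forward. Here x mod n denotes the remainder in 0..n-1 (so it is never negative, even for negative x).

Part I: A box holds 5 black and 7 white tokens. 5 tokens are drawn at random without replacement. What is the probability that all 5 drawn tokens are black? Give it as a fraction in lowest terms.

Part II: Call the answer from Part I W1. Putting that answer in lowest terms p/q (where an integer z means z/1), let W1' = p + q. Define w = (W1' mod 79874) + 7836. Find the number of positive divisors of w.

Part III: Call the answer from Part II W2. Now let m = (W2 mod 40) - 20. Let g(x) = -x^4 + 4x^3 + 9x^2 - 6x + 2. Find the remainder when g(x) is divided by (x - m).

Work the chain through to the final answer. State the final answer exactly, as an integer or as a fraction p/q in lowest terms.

-125278

Part I: total draws C(12,5) = 792; favorable C(5,5) = 1; P = 1/792; answer 1/792
Part II: W1 = 1/792; threaded value p + q = 793; w = 8629; 8629 is prime, so its only divisors are 1 and 8629; count = 2; answer 2
Part III: W2 = 2; m = -18; remainder = value at the root: -1*(-18)^4 + 4*(-18)^3 + 9*(-18)^2 - 6*(-18)^1 + 2 = (-104976) + (-23328) + (2916) + (108) + (2) = -125278; answer -125278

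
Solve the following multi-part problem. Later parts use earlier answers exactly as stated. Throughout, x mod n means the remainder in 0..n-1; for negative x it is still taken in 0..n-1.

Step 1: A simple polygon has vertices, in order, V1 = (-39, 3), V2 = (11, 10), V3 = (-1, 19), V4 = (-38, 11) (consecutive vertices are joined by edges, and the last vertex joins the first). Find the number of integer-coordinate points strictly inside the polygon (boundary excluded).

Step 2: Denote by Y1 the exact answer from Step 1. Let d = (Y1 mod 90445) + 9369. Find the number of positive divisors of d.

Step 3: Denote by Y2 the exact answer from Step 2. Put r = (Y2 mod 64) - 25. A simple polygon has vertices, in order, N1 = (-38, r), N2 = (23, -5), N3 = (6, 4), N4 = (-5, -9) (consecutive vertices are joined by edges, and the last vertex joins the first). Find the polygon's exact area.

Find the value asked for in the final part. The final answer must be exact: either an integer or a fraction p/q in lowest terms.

262

Step 1: cross terms: (-39*10 - 11*3)=-423, (11*19 - -1*10)=219, (-1*11 - -38*19)=711, (-38*3 - -39*11)=315; twice the area = |822| = 822; area = 411; boundary points = 1 + 3 + 1 + 1 = 6; strictly interior points = area - boundary/2 + 1 = 409; answer 409
Step 2: Y1 = 409; d = 9778; 9778 = 2 * 4889; number of divisors = (1+1) * (1+1) = 4; answer 4
Step 3: Y2 = 4; r = -21; cross terms: (-38*-5 - 23*-21)=673, (23*4 - 6*-5)=122, (6*-9 - -5*4)=-34, (-5*-21 - -38*-9)=-237; twice the area = |524| = 524; area = 262; answer 262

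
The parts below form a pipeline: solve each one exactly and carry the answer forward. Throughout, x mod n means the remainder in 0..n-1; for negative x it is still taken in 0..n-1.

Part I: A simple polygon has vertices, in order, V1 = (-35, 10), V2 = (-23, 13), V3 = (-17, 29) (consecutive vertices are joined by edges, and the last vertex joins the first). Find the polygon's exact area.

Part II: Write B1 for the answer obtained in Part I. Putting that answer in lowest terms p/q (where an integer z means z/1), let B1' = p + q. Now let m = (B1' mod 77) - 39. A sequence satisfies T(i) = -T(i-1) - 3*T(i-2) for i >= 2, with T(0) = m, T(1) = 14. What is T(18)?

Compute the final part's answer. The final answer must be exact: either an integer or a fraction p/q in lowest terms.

Part I: cross terms: (-35*13 - -23*10)=-225, (-23*29 - -17*13)=-446, (-17*10 - -35*29)=845; twice the area = |174| = 174; area = 87; answer 87
Part II: B1 = 87; threaded value p + q = 88; m = -28; T(2) = -1*(14) - 3*(-28) = 70; iterating: T(2)=70, T(3)=-112, T(4)=-98, T(5)=434, T(6)=-140, T(7)=-1162, T(8)=1582, T(9)=1904, T(10)=-6650, T(11)=938, T(12)=19012, T(13)=-21826, T(14)=-35210, T(15)=100688, T(16)=4942, T(17)=-307006, T(18)=292180; answer 292180

292180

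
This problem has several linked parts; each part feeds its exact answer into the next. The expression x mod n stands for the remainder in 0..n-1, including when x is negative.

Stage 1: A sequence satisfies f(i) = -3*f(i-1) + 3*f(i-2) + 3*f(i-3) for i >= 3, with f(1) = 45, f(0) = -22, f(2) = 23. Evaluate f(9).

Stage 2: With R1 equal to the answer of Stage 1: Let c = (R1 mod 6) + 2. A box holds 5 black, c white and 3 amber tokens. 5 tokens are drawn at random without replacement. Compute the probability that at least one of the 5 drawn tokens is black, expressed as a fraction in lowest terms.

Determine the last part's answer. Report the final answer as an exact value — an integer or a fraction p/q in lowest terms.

Stage 1: f(3) = -3*(23) + 3*(45) + 3*(-22) = 0; iterating: f(3)=0, f(4)=204, f(5)=-543, f(6)=2241, f(7)=-7740, f(8)=28314, f(9)=-101439; answer -101439
Stage 2: R1 = -101439; c = 5; total draws C(13,5) = 1287; complement C(8,5) = 56; favorable 1287 - 56 = 1231; P = 1231/1287; answer 1231/1287

1231/1287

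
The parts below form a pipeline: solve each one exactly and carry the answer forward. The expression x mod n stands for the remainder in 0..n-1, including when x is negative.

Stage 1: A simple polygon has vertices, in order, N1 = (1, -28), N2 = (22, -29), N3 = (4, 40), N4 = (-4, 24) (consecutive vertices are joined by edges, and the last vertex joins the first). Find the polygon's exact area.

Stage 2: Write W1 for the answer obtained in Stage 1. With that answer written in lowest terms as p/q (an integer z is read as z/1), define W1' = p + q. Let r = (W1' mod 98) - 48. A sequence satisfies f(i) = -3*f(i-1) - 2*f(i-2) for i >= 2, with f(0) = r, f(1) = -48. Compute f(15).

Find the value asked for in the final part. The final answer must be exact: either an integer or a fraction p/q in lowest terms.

Stage 1: cross terms: (1*-29 - 22*-28)=587, (22*40 - 4*-29)=996, (4*24 - -4*40)=256, (-4*-28 - 1*24)=88; twice the area = |1927| = 1927; area = 1927/2; answer 1927/2
Stage 2: W1 = 1927/2; threaded value p + q = 1929; r = 19; f(2) = -3*(-48) - 2*(19) = 106; iterating: f(2)=106, f(3)=-222, f(4)=454, f(5)=-918, f(6)=1846, f(7)=-3702, f(8)=7414, f(9)=-14838, f(10)=29686, f(11)=-59382, f(12)=118774, f(13)=-237558, f(14)=475126, f(15)=-950262; answer -950262

-950262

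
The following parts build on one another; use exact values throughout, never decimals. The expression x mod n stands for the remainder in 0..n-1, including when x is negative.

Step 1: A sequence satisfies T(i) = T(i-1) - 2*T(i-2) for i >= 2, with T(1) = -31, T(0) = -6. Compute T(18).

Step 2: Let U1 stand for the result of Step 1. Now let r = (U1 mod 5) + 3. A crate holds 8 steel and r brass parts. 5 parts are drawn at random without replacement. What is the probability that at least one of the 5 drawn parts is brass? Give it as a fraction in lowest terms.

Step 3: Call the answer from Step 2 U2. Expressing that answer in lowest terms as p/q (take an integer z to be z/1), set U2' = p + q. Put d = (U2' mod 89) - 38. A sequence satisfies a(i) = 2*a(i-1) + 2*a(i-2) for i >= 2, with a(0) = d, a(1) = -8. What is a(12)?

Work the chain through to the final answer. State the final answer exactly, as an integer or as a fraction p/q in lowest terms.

-837888

Step 1: T(2) = 1*(-31) - 2*(-6) = -19; iterating: T(2)=-19, T(3)=43, T(4)=81, T(5)=-5, T(6)=-167, T(7)=-157, T(8)=177, T(9)=491, T(10)=137, T(11)=-845, T(12)=-1119, T(13)=571, T(14)=2809, T(15)=1667, T(16)=-3951, T(17)=-7285, T(18)=617; answer 617
Step 2: U1 = 617; r = 5; total draws C(13,5) = 1287; complement C(8,5) = 56; favorable 1287 - 56 = 1231; P = 1231/1287; answer 1231/1287
Step 3: U2 = 1231/1287; threaded value p + q = 2518; d = -12; a(2) = 2*(-8) + 2*(-12) = -40; iterating: a(2)=-40, a(3)=-96, a(4)=-272, a(5)=-736, a(6)=-2016, a(7)=-5504, a(8)=-15040, a(9)=-41088, a(10)=-112256, a(11)=-306688, a(12)=-837888; answer -837888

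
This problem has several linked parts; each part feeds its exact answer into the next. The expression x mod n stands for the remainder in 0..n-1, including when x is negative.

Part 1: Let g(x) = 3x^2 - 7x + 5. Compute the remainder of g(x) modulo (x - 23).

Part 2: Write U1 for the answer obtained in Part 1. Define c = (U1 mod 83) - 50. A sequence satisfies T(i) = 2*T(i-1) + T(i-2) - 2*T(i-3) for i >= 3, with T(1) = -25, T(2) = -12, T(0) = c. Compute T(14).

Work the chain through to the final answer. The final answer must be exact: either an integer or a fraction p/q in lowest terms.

Part 1: remainder = value at the root: 3*(23)^2 - 7*(23)^1 + 5 = (1587) + (-161) + (5) = 1431; answer 1431
Part 2: U1 = 1431; c = -30; T(3) = 2*(-12) + 1*(-25) - 2*(-30) = 11; iterating: T(3)=11, T(4)=60, T(5)=155, T(6)=348, T(7)=731, T(8)=1500, T(9)=3035, T(10)=6108, T(11)=12251, T(12)=24540, T(13)=49115, T(14)=98268; answer 98268

98268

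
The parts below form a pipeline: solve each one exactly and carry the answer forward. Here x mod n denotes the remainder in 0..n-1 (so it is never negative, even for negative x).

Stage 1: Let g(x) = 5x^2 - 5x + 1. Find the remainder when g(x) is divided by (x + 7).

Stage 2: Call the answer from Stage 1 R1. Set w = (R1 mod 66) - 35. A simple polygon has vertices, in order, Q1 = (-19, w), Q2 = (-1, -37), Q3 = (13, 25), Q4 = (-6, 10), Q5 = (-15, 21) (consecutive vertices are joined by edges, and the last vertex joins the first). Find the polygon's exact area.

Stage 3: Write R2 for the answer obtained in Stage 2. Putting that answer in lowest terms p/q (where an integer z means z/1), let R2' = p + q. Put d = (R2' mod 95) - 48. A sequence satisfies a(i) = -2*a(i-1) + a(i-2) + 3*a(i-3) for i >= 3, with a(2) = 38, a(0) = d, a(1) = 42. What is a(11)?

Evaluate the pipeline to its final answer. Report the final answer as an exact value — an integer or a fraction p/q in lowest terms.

Stage 1: remainder = value at the root: 5*(-7)^2 - 5*(-7)^1 + 1 = (245) + (35) + (1) = 281; answer 281
Stage 2: R1 = 281; w = -18; cross terms: (-19*-37 - -1*-18)=685, (-1*25 - 13*-37)=456, (13*10 - -6*25)=280, (-6*21 - -15*10)=24, (-15*-18 - -19*21)=669; twice the area = |2114| = 2114; area = 1057; answer 1057
Stage 3: R2 = 1057; threaded value p + q = 1058; d = -35; a(3) = -2*(38) + 1*(42) + 3*(-35) = -139; iterating: a(3)=-139, a(4)=442, a(5)=-909, a(6)=1843, a(7)=-3269, a(8)=5654, a(9)=-9048, a(10)=13943, a(11)=-19972; answer -19972

-19972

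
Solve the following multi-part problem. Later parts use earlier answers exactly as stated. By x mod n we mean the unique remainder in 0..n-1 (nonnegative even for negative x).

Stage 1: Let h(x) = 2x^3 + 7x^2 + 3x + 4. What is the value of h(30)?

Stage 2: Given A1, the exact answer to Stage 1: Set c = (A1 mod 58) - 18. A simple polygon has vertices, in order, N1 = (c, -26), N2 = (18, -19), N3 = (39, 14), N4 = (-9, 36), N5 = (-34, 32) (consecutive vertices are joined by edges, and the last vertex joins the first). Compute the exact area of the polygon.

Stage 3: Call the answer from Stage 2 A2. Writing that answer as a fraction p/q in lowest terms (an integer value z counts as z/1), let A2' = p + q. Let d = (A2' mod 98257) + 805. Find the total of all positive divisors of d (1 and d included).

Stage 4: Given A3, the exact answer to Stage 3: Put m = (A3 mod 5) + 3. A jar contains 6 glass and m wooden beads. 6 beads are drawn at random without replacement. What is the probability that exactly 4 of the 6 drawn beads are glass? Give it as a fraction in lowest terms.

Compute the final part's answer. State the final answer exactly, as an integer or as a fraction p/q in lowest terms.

Stage 1: 2*(30)^3 + 7*(30)^2 + 3*(30)^1 + 4 = (54000) + (6300) + (90) + (4) = 60394; answer 60394
Stage 2: A1 = 60394; c = -2; cross terms: (-2*-19 - 18*-26)=506, (18*14 - 39*-19)=993, (39*36 - -9*14)=1530, (-9*32 - -34*36)=936, (-34*-26 - -2*32)=948; twice the area = |4913| = 4913; area = 4913/2; answer 4913/2
Stage 3: A2 = 4913/2; threaded value p + q = 4915; d = 5720; 5720 = 2^3 * 5 * 11 * 13; sigma = (1 + 2 + 4 + 8) * (1 + 5) * (1 + 11) * (1 + 13) = 15 * 6 * 12 * 14 = 15120; answer 15120
Stage 4: A3 = 15120; m = 3; total draws C(9,6) = 84; favorable C(6,4)*C(3,2) = 45; P = 15/28; answer 15/28

15/28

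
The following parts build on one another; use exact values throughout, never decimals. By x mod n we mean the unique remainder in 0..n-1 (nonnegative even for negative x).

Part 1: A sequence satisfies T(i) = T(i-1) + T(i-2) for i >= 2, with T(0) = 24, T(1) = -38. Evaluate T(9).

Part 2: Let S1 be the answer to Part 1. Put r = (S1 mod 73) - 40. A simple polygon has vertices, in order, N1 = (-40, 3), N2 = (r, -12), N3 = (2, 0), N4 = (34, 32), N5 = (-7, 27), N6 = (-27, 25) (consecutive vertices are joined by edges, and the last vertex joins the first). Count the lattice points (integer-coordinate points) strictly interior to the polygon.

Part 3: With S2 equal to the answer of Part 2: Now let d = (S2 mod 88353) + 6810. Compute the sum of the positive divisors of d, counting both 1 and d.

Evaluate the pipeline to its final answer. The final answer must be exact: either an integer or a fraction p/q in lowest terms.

Part 1: T(2) = 1*(-38) + 1*(24) = -14; iterating: T(2)=-14, T(3)=-52, T(4)=-66, T(5)=-118, T(6)=-184, T(7)=-302, T(8)=-486, T(9)=-788; answer -788
Part 2: S1 = -788; r = -25; cross terms: (-40*-12 - -25*3)=555, (-25*0 - 2*-12)=24, (2*32 - 34*0)=64, (34*27 - -7*32)=1142, (-7*25 - -27*27)=554, (-27*3 - -40*25)=919; twice the area = |3258| = 3258; area = 1629; boundary points = 15 + 3 + 32 + 1 + 2 + 1 = 54; strictly interior points = area - boundary/2 + 1 = 1603; answer 1603
Part 3: S2 = 1603; d = 8413; 8413 = 47 * 179; sigma = (1 + 47) * (1 + 179) = 48 * 180 = 8640; answer 8640

8640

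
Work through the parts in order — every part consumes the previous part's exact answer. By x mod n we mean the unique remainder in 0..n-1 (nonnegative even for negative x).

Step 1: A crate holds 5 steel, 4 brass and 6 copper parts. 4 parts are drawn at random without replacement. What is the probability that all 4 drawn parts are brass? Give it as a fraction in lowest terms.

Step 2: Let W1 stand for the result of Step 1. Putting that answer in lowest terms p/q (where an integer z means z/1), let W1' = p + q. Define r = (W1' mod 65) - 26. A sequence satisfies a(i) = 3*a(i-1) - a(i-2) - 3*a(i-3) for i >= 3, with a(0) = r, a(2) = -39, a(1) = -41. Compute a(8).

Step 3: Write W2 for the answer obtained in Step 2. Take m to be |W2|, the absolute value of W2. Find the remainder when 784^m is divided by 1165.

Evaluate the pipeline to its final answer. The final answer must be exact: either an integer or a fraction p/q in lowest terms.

Step 1: total draws C(15,4) = 1365; favorable C(4,4) = 1; P = 1/1365; answer 1/1365
Step 2: W1 = 1/1365; threaded value p + q = 1366; r = -25; a(3) = 3*(-39) - 1*(-41) - 3*(-25) = -1; iterating: a(3)=-1, a(4)=159, a(5)=595, a(6)=1629, a(7)=3815, a(8)=8031; answer 8031
Step 3: W2 = 8031; m = 8031; squarings mod 1165: 784^1=784, 784^2=701, 784^4=936, 784^8=16, 784^16=256, 784^32=296, 784^64=241, 784^128=996, 784^256=601, 784^512=51, 784^1024=271, 784^2048=46, 784^4096=951; 784^8031 = 784^1 * 784^2 * 784^4 * 784^8 * 784^16 * 784^64 * 784^256 * 784^512 * 784^1024 * 784^2048 * 784^4096 = 349 (mod 1165); answer 349

349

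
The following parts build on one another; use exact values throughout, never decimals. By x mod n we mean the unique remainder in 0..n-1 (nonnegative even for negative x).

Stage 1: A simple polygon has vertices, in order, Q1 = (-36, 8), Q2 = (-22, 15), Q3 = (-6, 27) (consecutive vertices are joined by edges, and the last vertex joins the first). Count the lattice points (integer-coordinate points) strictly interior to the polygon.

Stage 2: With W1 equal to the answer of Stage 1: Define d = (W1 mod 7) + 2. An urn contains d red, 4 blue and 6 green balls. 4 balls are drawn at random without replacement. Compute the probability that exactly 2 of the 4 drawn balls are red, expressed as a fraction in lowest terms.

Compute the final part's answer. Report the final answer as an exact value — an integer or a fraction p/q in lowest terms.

Stage 1: cross terms: (-36*15 - -22*8)=-364, (-22*27 - -6*15)=-504, (-6*8 - -36*27)=924; twice the area = |56| = 56; area = 28; boundary points = 7 + 4 + 1 = 12; strictly interior points = area - boundary/2 + 1 = 23; answer 23
Stage 2: W1 = 23; d = 4; total draws C(14,4) = 1001; favorable C(4,2)*C(10,2) = 270; P = 270/1001; answer 270/1001

270/1001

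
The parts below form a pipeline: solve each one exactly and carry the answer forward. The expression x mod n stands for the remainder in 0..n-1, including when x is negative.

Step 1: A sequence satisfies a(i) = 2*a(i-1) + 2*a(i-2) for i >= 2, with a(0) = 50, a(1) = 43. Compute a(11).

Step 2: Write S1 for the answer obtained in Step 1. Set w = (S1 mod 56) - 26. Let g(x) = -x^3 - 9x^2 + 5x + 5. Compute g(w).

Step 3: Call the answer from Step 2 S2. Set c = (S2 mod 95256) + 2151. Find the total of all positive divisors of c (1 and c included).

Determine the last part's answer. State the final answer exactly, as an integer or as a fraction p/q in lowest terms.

Step 1: a(2) = 2*(43) + 2*(50) = 186; iterating: a(2)=186, a(3)=458, a(4)=1288, a(5)=3492, a(6)=9560, a(7)=26104, a(8)=71328, a(9)=194864, a(10)=532384, a(11)=1454496; answer 1454496
Step 2: S1 = 1454496; w = -18; -1*(-18)^3 - 9*(-18)^2 + 5*(-18)^1 + 5 = (5832) + (-2916) + (-90) + (5) = 2831; answer 2831
Step 3: S2 = 2831; c = 4982; 4982 = 2 * 47 * 53; sigma = (1 + 2) * (1 + 47) * (1 + 53) = 3 * 48 * 54 = 7776; answer 7776

7776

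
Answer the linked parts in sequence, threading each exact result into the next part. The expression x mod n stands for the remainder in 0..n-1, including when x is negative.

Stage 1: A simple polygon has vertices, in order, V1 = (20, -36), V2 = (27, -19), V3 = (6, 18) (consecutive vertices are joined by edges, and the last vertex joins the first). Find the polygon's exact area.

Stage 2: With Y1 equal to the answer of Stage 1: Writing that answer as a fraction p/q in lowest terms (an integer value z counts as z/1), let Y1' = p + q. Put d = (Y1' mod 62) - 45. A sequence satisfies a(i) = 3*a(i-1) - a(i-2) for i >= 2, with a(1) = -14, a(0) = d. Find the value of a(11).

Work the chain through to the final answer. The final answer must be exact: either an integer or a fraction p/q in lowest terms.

Stage 1: cross terms: (20*-19 - 27*-36)=592, (27*18 - 6*-19)=600, (6*-36 - 20*18)=-576; twice the area = |616| = 616; area = 308; answer 308
Stage 2: Y1 = 308; threaded value p + q = 309; d = 16; a(2) = 3*(-14) - 1*(16) = -58; iterating: a(2)=-58, a(3)=-160, a(4)=-422, a(5)=-1106, a(6)=-2896, a(7)=-7582, a(8)=-19850, a(9)=-51968, a(10)=-136054, a(11)=-356194; answer -356194

-356194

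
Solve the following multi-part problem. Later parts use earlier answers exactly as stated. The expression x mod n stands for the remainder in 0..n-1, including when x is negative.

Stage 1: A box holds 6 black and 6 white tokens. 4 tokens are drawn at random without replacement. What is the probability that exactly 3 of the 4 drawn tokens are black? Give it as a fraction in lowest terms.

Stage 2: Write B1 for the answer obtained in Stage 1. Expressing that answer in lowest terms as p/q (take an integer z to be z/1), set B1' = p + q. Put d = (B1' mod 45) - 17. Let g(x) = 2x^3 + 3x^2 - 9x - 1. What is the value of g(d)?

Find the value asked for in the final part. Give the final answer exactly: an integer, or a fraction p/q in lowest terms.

Stage 1: total draws C(12,4) = 495; favorable C(6,3)*C(6,1) = 120; P = 8/33; answer 8/33
Stage 2: B1 = 8/33; threaded value p + q = 41; d = 24; 2*(24)^3 + 3*(24)^2 - 9*(24)^1 - 1 = (27648) + (1728) + (-216) + (-1) = 29159; answer 29159

29159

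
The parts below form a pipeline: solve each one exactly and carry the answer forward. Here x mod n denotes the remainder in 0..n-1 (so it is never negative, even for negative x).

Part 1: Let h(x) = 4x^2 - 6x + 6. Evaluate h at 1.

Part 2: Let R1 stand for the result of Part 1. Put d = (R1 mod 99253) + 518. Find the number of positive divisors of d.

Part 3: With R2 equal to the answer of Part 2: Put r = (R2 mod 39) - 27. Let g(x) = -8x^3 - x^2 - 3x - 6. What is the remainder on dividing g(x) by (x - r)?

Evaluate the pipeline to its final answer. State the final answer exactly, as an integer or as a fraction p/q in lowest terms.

Part 1: 4*(1)^2 - 6*(1)^1 + 6 = (4) + (-6) + (6) = 4; answer 4
Part 2: R1 = 4; d = 522; 522 = 2 * 3^2 * 29; number of divisors = (1+1) * (2+1) * (1+1) = 12; answer 12
Part 3: R2 = 12; r = -15; remainder = value at the root: -8*(-15)^3 - 1*(-15)^2 - 3*(-15)^1 - 6 = (27000) + (-225) + (45) + (-6) = 26814; answer 26814

26814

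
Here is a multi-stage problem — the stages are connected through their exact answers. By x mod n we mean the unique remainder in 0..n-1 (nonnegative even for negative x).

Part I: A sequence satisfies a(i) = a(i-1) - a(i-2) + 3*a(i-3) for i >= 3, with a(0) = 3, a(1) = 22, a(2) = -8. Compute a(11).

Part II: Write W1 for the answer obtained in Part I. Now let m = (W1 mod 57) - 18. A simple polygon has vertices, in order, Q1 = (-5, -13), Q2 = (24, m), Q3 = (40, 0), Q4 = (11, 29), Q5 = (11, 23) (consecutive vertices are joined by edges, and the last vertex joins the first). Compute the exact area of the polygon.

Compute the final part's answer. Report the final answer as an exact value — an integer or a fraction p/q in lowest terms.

644

Part I: a(3) = 1*(-8) - 1*(22) + 3*(3) = -21; iterating: a(3)=-21, a(4)=53, a(5)=50, a(6)=-66, a(7)=43, a(8)=259, a(9)=18, a(10)=-112, a(11)=647; answer 647
Part II: W1 = 647; m = 2; cross terms: (-5*2 - 24*-13)=302, (24*0 - 40*2)=-80, (40*29 - 11*0)=1160, (11*23 - 11*29)=-66, (11*-13 - -5*23)=-28; twice the area = |1288| = 1288; area = 644; answer 644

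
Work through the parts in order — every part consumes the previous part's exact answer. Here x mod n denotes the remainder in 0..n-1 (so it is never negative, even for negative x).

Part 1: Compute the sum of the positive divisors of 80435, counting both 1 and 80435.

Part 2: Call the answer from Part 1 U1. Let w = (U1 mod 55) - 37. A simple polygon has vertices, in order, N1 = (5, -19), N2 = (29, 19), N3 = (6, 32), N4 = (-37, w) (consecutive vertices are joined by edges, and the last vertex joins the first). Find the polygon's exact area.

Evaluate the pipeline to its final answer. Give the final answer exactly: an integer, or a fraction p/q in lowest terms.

3313/2

Part 1: 80435 = 5 * 16087; sigma = (1 + 5) * (1 + 16087) = 6 * 16088 = 96528; answer 96528
Part 2: U1 = 96528; w = -34; cross terms: (5*19 - 29*-19)=646, (29*32 - 6*19)=814, (6*-34 - -37*32)=980, (-37*-19 - 5*-34)=873; twice the area = |3313| = 3313; area = 3313/2; answer 3313/2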